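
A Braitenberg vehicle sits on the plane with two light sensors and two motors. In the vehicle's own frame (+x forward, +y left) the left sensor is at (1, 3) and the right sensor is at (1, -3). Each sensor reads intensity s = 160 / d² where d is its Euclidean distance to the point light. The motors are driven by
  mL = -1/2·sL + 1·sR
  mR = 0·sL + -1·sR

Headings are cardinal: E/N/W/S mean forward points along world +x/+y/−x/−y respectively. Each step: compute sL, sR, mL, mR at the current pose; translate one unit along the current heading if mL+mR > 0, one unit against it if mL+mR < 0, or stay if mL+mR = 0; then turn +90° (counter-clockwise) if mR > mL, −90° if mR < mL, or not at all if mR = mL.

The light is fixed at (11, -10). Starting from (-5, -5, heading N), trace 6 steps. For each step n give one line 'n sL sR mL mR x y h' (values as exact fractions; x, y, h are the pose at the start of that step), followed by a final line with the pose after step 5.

n=0: pose=(-5,-5,N); sL=160/397, sR=32/41; mL=9424/16277, mR=-32/41; mL+mR=-80/397 → advance -1; mR−mL=-22128/16277 → turn -1·90°
n=1: pose=(-5,-6,E); sL=80/137, sR=80/113; mL=6440/15481, mR=-80/113; mL+mR=-40/137 → advance -1; mR−mL=-17400/15481 → turn -1·90°
n=2: pose=(-6,-6,S); sL=32/41, sR=160/409; mL=16/16769, mR=-160/409; mL+mR=-16/41 → advance -1; mR−mL=-6576/16769 → turn -1·90°
n=3: pose=(-6,-5,W); sL=20/41, sR=40/97; mL=670/3977, mR=-40/97; mL+mR=-10/41 → advance -1; mR−mL=-2310/3977 → turn -1·90°
n=4: pose=(-5,-5,N); sL=160/397, sR=32/41; mL=9424/16277, mR=-32/41; mL+mR=-80/397 → advance -1; mR−mL=-22128/16277 → turn -1·90°
n=5: pose=(-5,-6,E); sL=80/137, sR=80/113; mL=6440/15481, mR=-80/113; mL+mR=-40/137 → advance -1; mR−mL=-17400/15481 → turn -1·90°

0 160/397 32/41 9424/16277 -32/41 -5 -5 N
1 80/137 80/113 6440/15481 -80/113 -5 -6 E
2 32/41 160/409 16/16769 -160/409 -6 -6 S
3 20/41 40/97 670/3977 -40/97 -6 -5 W
4 160/397 32/41 9424/16277 -32/41 -5 -5 N
5 80/137 80/113 6440/15481 -80/113 -5 -6 E
final -6 -6 S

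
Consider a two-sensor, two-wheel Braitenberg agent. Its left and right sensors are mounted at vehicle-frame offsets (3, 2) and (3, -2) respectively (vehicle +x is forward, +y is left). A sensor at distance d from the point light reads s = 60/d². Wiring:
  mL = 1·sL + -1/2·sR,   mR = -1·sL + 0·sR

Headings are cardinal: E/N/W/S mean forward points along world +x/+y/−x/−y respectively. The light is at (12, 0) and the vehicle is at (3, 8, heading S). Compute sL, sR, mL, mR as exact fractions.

30/37 30/73 1635/2701 -30/37

left sensor world pos  = (5, 5); dL² = 74
right sensor world pos = (1, 5); dR² = 146
sL = 60/74 = 30/37
sR = 60/146 = 30/73
mL = 1·sL + -1/2·sR = 1635/2701
mR = -1·sL + 0·sR = -30/37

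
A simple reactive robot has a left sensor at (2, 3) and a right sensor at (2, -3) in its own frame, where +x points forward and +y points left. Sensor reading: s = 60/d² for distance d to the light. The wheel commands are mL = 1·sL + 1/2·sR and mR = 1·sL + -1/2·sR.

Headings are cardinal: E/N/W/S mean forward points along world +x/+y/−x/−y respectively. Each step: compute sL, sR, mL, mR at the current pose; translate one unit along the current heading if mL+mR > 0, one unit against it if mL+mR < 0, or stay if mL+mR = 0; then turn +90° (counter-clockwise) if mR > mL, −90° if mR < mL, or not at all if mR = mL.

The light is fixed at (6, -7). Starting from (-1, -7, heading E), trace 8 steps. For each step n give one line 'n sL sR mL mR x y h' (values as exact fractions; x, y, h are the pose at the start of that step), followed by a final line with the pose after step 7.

0 30/17 30/17 45/17 15/17 -1 -7 E
1 60/13 12/17 1098/221 942/221 0 -7 S
2 3/4 15/17 81/68 21/68 0 -8 W
3 60/101 60/17 4050/1717 -2010/1717 -1 -8 N
4 30/17 30/17 45/17 15/17 -1 -7 E
5 60/13 12/17 1098/221 942/221 0 -7 S
6 3/4 15/17 81/68 21/68 0 -8 W
7 60/101 60/17 4050/1717 -2010/1717 -1 -8 N
final -1 -7 E

n=0: pose=(-1,-7,E); sL=30/17, sR=30/17; mL=45/17, mR=15/17; mL+mR=60/17 → advance +1; mR−mL=-30/17 → turn -1·90°
n=1: pose=(0,-7,S); sL=60/13, sR=12/17; mL=1098/221, mR=942/221; mL+mR=120/13 → advance +1; mR−mL=-12/17 → turn -1·90°
n=2: pose=(0,-8,W); sL=3/4, sR=15/17; mL=81/68, mR=21/68; mL+mR=3/2 → advance +1; mR−mL=-15/17 → turn -1·90°
n=3: pose=(-1,-8,N); sL=60/101, sR=60/17; mL=4050/1717, mR=-2010/1717; mL+mR=120/101 → advance +1; mR−mL=-60/17 → turn -1·90°
n=4: pose=(-1,-7,E); sL=30/17, sR=30/17; mL=45/17, mR=15/17; mL+mR=60/17 → advance +1; mR−mL=-30/17 → turn -1·90°
n=5: pose=(0,-7,S); sL=60/13, sR=12/17; mL=1098/221, mR=942/221; mL+mR=120/13 → advance +1; mR−mL=-12/17 → turn -1·90°
n=6: pose=(0,-8,W); sL=3/4, sR=15/17; mL=81/68, mR=21/68; mL+mR=3/2 → advance +1; mR−mL=-15/17 → turn -1·90°
n=7: pose=(-1,-8,N); sL=60/101, sR=60/17; mL=4050/1717, mR=-2010/1717; mL+mR=120/101 → advance +1; mR−mL=-60/17 → turn -1·90°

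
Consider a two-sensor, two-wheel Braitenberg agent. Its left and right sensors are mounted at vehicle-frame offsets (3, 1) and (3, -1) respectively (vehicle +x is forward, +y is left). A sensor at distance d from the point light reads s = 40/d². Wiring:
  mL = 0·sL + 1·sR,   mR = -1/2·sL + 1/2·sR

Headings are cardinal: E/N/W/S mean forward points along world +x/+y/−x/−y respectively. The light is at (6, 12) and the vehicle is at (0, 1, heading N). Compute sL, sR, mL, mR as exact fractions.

left sensor world pos  = (-1, 4); dL² = 113
right sensor world pos = (1, 4); dR² = 89
sL = 40/113 = 40/113
sR = 40/89 = 40/89
mL = 0·sL + 1·sR = 40/89
mR = -1/2·sL + 1/2·sR = 480/10057

40/113 40/89 40/89 480/10057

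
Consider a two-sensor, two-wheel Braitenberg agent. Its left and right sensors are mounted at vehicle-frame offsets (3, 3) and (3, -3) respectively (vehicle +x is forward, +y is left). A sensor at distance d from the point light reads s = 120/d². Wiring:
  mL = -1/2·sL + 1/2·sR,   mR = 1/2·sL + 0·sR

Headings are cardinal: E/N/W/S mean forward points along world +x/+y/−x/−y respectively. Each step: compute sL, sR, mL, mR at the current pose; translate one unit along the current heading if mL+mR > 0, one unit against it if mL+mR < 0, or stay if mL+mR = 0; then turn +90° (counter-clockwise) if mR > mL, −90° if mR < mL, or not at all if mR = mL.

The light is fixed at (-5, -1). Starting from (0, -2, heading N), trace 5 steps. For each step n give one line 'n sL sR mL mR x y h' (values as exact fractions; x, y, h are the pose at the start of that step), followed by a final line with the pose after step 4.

0 15 30/17 -225/34 15/2 0 -2 N
1 120/13 120/13 0 60/13 0 -1 W
2 60/29 12 144/29 30/29 -1 -1 S
3 120/17 24 144/17 60/17 -1 -2 W
4 30 3 -27/2 15 -2 -2 N
final -2 -1 W

n=0: pose=(0,-2,N); sL=15, sR=30/17; mL=-225/34, mR=15/2; mL+mR=15/17 → advance +1; mR−mL=240/17 → turn +1·90°
n=1: pose=(0,-1,W); sL=120/13, sR=120/13; mL=0, mR=60/13; mL+mR=60/13 → advance +1; mR−mL=60/13 → turn +1·90°
n=2: pose=(-1,-1,S); sL=60/29, sR=12; mL=144/29, mR=30/29; mL+mR=6 → advance +1; mR−mL=-114/29 → turn -1·90°
n=3: pose=(-1,-2,W); sL=120/17, sR=24; mL=144/17, mR=60/17; mL+mR=12 → advance +1; mR−mL=-84/17 → turn -1·90°
n=4: pose=(-2,-2,N); sL=30, sR=3; mL=-27/2, mR=15; mL+mR=3/2 → advance +1; mR−mL=57/2 → turn +1·90°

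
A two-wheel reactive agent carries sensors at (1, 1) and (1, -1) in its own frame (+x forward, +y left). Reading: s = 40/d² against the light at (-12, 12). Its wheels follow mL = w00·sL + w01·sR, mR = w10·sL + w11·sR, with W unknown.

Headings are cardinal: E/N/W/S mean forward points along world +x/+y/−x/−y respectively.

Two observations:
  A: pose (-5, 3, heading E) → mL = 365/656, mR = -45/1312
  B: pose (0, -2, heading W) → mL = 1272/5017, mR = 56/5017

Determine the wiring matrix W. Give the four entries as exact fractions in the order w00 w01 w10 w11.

1 1 -1/2 1/2

obs A: pose=(-5,3,E) → sL=5/16, sR=10/41, mL=365/656, mR=-45/1312
obs B: pose=(0,-2,W) → sL=20/173, sR=4/29, mL=1272/5017, mR=56/5017
sensor matrix S = [[5/16, 10/41], [20/173, 4/29]]; det S = 12265/822788
solve [mL_A; mL_B] = S·[w00; w01] and [mR_A; mR_B] = S·[w10; w11]:
  w00 = 1, w01 = 1, w10 = -1/2, w11 = 1/2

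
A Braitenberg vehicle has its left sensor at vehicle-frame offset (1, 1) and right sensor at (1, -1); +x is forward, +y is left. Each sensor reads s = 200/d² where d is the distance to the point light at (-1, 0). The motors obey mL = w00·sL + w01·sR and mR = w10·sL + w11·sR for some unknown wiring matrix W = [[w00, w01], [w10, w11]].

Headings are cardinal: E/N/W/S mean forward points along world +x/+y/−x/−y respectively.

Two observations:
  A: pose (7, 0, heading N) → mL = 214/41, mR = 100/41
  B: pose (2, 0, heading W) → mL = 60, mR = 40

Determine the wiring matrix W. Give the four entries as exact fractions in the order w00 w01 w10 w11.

1 1/2 0 1

obs A: pose=(7,0,N) → sL=4, sR=100/41, mL=214/41, mR=100/41
obs B: pose=(2,0,W) → sL=40, sR=40, mL=60, mR=40
sensor matrix S = [[4, 100/41], [40, 40]]; det S = 2560/41
solve [mL_A; mL_B] = S·[w00; w01] and [mR_A; mR_B] = S·[w10; w11]:
  w00 = 1, w01 = 1/2, w10 = 0, w11 = 1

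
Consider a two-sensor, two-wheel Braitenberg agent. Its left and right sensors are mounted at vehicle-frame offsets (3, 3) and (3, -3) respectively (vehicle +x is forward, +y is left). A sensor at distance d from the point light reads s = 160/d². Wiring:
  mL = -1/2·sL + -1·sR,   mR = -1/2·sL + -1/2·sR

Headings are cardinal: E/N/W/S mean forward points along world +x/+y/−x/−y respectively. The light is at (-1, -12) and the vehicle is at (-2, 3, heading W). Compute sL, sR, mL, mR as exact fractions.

1 8/17 -33/34 -25/34

left sensor world pos  = (-5, 0); dL² = 160
right sensor world pos = (-5, 6); dR² = 340
sL = 160/160 = 1
sR = 160/340 = 8/17
mL = -1/2·sL + -1·sR = -33/34
mR = -1/2·sL + -1/2·sR = -25/34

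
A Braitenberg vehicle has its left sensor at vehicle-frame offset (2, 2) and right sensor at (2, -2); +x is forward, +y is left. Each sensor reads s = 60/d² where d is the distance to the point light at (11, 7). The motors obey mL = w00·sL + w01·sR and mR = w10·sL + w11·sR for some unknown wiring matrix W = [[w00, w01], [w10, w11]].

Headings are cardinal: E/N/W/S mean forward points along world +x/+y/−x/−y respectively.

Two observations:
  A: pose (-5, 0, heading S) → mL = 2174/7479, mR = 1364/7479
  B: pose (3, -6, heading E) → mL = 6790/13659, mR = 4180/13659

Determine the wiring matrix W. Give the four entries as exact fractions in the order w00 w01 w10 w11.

1 1/2 1/2 1/2

obs A: pose=(-5,0,S) → sL=60/277, sR=4/27, mL=2174/7479, mR=1364/7479
obs B: pose=(3,-6,E) → sL=60/157, sR=20/87, mL=6790/13659, mR=4180/13659
sensor matrix S = [[60/277, 4/27], [60/157, 20/87]]; det S = -77440/11350629
solve [mL_A; mL_B] = S·[w00; w01] and [mR_A; mR_B] = S·[w10; w11]:
  w00 = 1, w01 = 1/2, w10 = 1/2, w11 = 1/2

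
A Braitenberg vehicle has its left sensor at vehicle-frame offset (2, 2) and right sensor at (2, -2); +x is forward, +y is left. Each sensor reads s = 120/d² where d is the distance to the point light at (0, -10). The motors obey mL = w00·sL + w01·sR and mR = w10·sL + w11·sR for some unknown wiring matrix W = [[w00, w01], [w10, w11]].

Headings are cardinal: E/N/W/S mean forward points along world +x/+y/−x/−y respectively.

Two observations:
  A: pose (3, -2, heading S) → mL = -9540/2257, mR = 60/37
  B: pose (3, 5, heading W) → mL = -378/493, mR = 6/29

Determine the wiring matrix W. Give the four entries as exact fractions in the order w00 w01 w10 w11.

-1/2 -1 0 1/2

obs A: pose=(3,-2,S) → sL=120/61, sR=120/37, mL=-9540/2257, mR=60/37
obs B: pose=(3,5,W) → sL=12/17, sR=12/29, mL=-378/493, mR=6/29
sensor matrix S = [[120/61, 120/37], [12/17, 12/29]]; det S = -1641600/1112701
solve [mL_A; mL_B] = S·[w00; w01] and [mR_A; mR_B] = S·[w10; w11]:
  w00 = -1/2, w01 = -1, w10 = 0, w11 = 1/2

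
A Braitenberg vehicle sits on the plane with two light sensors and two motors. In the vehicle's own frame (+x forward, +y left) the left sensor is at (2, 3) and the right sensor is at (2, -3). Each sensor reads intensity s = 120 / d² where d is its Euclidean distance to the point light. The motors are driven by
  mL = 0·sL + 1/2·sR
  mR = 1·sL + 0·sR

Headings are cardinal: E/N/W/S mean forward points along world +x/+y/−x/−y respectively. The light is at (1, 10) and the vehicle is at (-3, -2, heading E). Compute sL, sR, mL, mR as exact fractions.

24/17 120/229 60/229 24/17

left sensor world pos  = (-1, 1); dL² = 85
right sensor world pos = (-1, -5); dR² = 229
sL = 120/85 = 24/17
sR = 120/229 = 120/229
mL = 0·sL + 1/2·sR = 60/229
mR = 1·sL + 0·sR = 24/17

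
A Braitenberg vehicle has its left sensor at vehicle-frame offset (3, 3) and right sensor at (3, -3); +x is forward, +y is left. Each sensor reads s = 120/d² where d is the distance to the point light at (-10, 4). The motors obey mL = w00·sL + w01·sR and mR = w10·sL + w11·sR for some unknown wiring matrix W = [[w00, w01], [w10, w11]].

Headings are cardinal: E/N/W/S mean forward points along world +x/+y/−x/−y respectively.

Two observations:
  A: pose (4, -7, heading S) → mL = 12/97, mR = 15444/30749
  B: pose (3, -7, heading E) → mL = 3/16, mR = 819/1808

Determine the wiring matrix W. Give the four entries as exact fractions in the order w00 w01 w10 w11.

1/2 0 1/2 1

obs A: pose=(4,-7,S) → sL=24/97, sR=120/317, mL=12/97, mR=15444/30749
obs B: pose=(3,-7,E) → sL=3/8, sR=30/113, mL=3/16, mR=819/1808
sensor matrix S = [[24/97, 120/317], [3/8, 30/113]]; det S = -265005/3474637
solve [mL_A; mL_B] = S·[w00; w01] and [mR_A; mR_B] = S·[w10; w11]:
  w00 = 1/2, w01 = 0, w10 = 1/2, w11 = 1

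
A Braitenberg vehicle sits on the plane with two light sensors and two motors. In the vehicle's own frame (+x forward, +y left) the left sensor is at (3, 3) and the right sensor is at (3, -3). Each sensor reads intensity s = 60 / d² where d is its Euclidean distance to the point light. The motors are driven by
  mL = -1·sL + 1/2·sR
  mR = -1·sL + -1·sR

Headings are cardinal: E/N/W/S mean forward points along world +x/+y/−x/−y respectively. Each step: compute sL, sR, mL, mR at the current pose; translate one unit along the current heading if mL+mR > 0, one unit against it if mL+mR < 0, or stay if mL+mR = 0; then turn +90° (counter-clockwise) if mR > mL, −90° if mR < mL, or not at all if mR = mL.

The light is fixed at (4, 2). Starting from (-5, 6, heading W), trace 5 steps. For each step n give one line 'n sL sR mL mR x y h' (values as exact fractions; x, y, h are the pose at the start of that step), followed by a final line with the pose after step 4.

n=0: pose=(-5,6,W); sL=12/29, sR=60/193; mL=-1446/5597, mR=-4056/5597; mL+mR=-5502/5597 → advance -1; mR−mL=-90/193 → turn -1·90°
n=1: pose=(-4,6,N); sL=6/17, sR=30/37; mL=33/629, mR=-732/629; mL+mR=-699/629 → advance -1; mR−mL=-45/37 → turn -1·90°
n=2: pose=(-4,5,E); sL=60/61, sR=12/5; mL=66/305, mR=-1032/305; mL+mR=-966/305 → advance -1; mR−mL=-18/5 → turn -1·90°
n=3: pose=(-5,5,S); sL=5/3, sR=5/12; mL=-35/24, mR=-25/12; mL+mR=-85/24 → advance -1; mR−mL=-5/8 → turn -1·90°
n=4: pose=(-5,6,W); sL=12/29, sR=60/193; mL=-1446/5597, mR=-4056/5597; mL+mR=-5502/5597 → advance -1; mR−mL=-90/193 → turn -1·90°

0 12/29 60/193 -1446/5597 -4056/5597 -5 6 W
1 6/17 30/37 33/629 -732/629 -4 6 N
2 60/61 12/5 66/305 -1032/305 -4 5 E
3 5/3 5/12 -35/24 -25/12 -5 5 S
4 12/29 60/193 -1446/5597 -4056/5597 -5 6 W
final -4 6 N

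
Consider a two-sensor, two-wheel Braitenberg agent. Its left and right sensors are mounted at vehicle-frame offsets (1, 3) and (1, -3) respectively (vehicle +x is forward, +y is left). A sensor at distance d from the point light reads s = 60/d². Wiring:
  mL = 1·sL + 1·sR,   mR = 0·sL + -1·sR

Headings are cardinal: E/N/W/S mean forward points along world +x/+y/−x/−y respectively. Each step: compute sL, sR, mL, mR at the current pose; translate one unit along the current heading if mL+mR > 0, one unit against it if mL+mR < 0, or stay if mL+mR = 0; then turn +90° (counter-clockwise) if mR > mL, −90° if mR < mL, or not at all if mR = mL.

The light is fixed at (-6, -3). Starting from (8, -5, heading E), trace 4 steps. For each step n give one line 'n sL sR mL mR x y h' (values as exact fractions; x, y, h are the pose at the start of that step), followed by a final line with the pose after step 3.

n=0: pose=(8,-5,E); sL=30/113, sR=6/25; mL=1428/2825, mR=-6/25; mL+mR=30/113 → advance +1; mR−mL=-2106/2825 → turn -1·90°
n=1: pose=(9,-5,S); sL=20/111, sR=20/51; mL=360/629, mR=-20/51; mL+mR=20/111 → advance +1; mR−mL=-1820/1887 → turn -1·90°
n=2: pose=(9,-6,W); sL=15/58, sR=15/49; mL=1605/2842, mR=-15/49; mL+mR=15/58 → advance +1; mR−mL=-2475/2842 → turn -1·90°
n=3: pose=(8,-6,N); sL=12/25, sR=60/293; mL=5016/7325, mR=-60/293; mL+mR=12/25 → advance +1; mR−mL=-6516/7325 → turn -1·90°

0 30/113 6/25 1428/2825 -6/25 8 -5 E
1 20/111 20/51 360/629 -20/51 9 -5 S
2 15/58 15/49 1605/2842 -15/49 9 -6 W
3 12/25 60/293 5016/7325 -60/293 8 -6 N
final 8 -5 E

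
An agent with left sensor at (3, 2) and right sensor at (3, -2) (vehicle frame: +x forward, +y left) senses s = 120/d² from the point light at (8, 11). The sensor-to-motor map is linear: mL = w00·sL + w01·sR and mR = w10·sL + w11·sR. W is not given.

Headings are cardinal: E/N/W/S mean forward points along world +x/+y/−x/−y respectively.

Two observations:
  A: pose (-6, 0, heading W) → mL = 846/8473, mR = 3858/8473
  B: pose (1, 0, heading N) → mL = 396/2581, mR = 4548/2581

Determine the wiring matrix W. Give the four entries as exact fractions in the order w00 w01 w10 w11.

1 -1/2 1/2 1

obs A: pose=(-6,0,W) → sL=60/229, sR=12/37, mL=846/8473, mR=3858/8473
obs B: pose=(1,0,N) → sL=24/29, sR=120/89, mL=396/2581, mR=4548/2581
sensor matrix S = [[60/229, 12/37], [24/29, 120/89]]; det S = 1855872/21868813
solve [mL_A; mL_B] = S·[w00; w01] and [mR_A; mR_B] = S·[w10; w11]:
  w00 = 1, w01 = -1/2, w10 = 1/2, w11 = 1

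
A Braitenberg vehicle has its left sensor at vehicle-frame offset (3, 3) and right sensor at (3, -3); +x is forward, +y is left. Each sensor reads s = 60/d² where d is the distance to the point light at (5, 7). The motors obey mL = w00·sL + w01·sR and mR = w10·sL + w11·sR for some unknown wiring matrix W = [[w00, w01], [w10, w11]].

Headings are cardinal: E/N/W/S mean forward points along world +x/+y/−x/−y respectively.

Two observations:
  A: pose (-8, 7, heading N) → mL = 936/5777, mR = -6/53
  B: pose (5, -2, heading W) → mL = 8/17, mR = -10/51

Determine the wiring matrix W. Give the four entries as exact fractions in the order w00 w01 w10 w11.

obs A: pose=(-8,7,N) → sL=12/53, sR=60/109, mL=936/5777, mR=-6/53
obs B: pose=(5,-2,W) → sL=20/51, sR=4/3, mL=8/17, mR=-10/51
sensor matrix S = [[12/53, 60/109], [20/51, 4/3]]; det S = 8448/98209
solve [mL_A; mL_B] = S·[w00; w01] and [mR_A; mR_B] = S·[w10; w11]:
  w00 = -1/2, w01 = 1/2, w10 = -1/2, w11 = 0

-1/2 1/2 -1/2 0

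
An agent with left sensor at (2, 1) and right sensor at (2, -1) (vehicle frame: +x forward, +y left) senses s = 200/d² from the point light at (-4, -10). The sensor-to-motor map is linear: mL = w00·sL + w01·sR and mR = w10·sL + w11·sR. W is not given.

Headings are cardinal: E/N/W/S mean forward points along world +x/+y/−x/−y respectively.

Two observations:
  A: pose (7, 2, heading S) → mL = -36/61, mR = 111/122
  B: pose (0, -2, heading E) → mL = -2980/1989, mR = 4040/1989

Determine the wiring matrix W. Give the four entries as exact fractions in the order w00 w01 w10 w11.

1/2 -1 1/2 1/2

obs A: pose=(7,2,S) → sL=50/61, sR=1, mL=-36/61, mR=111/122
obs B: pose=(0,-2,E) → sL=200/117, sR=40/17, mL=-2980/1989, mR=4040/1989
sensor matrix S = [[50/61, 1], [200/117, 40/17]]; det S = 26600/121329
solve [mL_A; mL_B] = S·[w00; w01] and [mR_A; mR_B] = S·[w10; w11]:
  w00 = 1/2, w01 = -1, w10 = 1/2, w11 = 1/2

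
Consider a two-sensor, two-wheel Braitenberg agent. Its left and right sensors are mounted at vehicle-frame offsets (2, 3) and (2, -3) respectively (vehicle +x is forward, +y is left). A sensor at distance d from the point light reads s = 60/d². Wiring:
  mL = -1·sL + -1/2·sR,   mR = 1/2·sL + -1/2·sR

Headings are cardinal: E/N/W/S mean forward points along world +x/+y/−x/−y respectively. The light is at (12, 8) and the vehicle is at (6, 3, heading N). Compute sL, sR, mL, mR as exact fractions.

left sensor world pos  = (3, 5); dL² = 90
right sensor world pos = (9, 5); dR² = 18
sL = 60/90 = 2/3
sR = 60/18 = 10/3
mL = -1·sL + -1/2·sR = -7/3
mR = 1/2·sL + -1/2·sR = -4/3

2/3 10/3 -7/3 -4/3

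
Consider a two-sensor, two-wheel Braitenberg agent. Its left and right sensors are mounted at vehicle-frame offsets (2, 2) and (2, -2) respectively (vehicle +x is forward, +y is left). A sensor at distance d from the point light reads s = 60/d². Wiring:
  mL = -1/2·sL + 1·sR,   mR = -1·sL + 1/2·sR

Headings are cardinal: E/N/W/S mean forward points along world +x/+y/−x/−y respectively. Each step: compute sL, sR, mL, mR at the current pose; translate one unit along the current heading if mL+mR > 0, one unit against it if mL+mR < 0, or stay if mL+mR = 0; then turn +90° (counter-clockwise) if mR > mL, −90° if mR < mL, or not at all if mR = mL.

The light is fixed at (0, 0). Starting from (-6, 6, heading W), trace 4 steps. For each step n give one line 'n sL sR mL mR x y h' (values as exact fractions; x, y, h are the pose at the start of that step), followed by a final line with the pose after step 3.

0 3/4 15/32 3/32 -33/64 -6 6 W
1 60/113 60/73 4590/8249 -990/8249 -5 6 N
2 2/3 30/17 73/51 11/51 -5 7 E
3 60/29 60/61 -90/1769 -2790/1769 -4 7 S
final -4 8 W

n=0: pose=(-6,6,W); sL=3/4, sR=15/32; mL=3/32, mR=-33/64; mL+mR=-27/64 → advance -1; mR−mL=-39/64 → turn -1·90°
n=1: pose=(-5,6,N); sL=60/113, sR=60/73; mL=4590/8249, mR=-990/8249; mL+mR=3600/8249 → advance +1; mR−mL=-5580/8249 → turn -1·90°
n=2: pose=(-5,7,E); sL=2/3, sR=30/17; mL=73/51, mR=11/51; mL+mR=28/17 → advance +1; mR−mL=-62/51 → turn -1·90°
n=3: pose=(-4,7,S); sL=60/29, sR=60/61; mL=-90/1769, mR=-2790/1769; mL+mR=-2880/1769 → advance -1; mR−mL=-2700/1769 → turn -1·90°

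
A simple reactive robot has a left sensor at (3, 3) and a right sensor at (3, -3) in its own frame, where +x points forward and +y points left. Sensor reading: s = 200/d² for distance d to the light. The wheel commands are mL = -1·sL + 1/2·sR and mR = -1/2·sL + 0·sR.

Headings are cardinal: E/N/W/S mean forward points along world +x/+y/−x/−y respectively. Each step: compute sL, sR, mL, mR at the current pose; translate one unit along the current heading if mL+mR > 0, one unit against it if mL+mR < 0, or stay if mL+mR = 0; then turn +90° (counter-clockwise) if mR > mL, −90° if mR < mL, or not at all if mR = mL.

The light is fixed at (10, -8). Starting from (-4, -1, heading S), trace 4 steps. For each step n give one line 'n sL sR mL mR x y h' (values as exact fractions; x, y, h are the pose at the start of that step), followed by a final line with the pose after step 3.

n=0: pose=(-4,-1,S); sL=200/137, sR=40/61; mL=-9460/8357, mR=-100/137; mL+mR=-15560/8357 → advance -1; mR−mL=3360/8357 → turn +1·90°
n=1: pose=(-4,0,E); sL=100/121, sR=100/73; mL=-1250/8833, mR=-50/121; mL+mR=-4900/8833 → advance -1; mR−mL=-2400/8833 → turn -1·90°
n=2: pose=(-5,0,S); sL=200/169, sR=200/349; mL=-52900/58981, mR=-100/169; mL+mR=-87800/58981 → advance -1; mR−mL=18000/58981 → turn +1·90°
n=3: pose=(-5,1,E); sL=25/36, sR=10/9; mL=-5/36, mR=-25/72; mL+mR=-35/72 → advance -1; mR−mL=-5/24 → turn -1·90°

0 200/137 40/61 -9460/8357 -100/137 -4 -1 S
1 100/121 100/73 -1250/8833 -50/121 -4 0 E
2 200/169 200/349 -52900/58981 -100/169 -5 0 S
3 25/36 10/9 -5/36 -25/72 -5 1 E
final -6 1 S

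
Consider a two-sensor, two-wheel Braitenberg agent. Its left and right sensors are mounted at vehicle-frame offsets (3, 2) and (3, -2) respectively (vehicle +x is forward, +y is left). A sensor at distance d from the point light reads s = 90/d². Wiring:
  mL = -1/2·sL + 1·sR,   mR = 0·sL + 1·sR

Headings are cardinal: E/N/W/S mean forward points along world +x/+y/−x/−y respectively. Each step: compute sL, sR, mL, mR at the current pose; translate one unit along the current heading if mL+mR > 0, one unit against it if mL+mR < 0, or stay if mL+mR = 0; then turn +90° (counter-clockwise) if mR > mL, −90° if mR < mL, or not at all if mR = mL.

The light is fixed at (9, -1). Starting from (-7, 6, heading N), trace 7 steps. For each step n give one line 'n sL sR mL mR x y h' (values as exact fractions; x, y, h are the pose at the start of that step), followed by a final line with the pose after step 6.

0 45/212 45/148 3105/15688 45/148 -7 6 N
1 90/397 90/461 14985/183017 90/461 -7 7 W
2 9/25 45/193 513/9650 45/193 -8 7 S
3 90/277 90/221 14985/61217 90/221 -8 6 E
4 45/212 45/148 3105/15688 45/148 -7 6 N
5 90/397 90/461 14985/183017 90/461 -7 7 W
6 9/25 45/193 513/9650 45/193 -8 7 S
final -8 6 E

n=0: pose=(-7,6,N); sL=45/212, sR=45/148; mL=3105/15688, mR=45/148; mL+mR=7875/15688 → advance +1; mR−mL=45/424 → turn +1·90°
n=1: pose=(-7,7,W); sL=90/397, sR=90/461; mL=14985/183017, mR=90/461; mL+mR=50715/183017 → advance +1; mR−mL=45/397 → turn +1·90°
n=2: pose=(-8,7,S); sL=9/25, sR=45/193; mL=513/9650, mR=45/193; mL+mR=2763/9650 → advance +1; mR−mL=9/50 → turn +1·90°
n=3: pose=(-8,6,E); sL=90/277, sR=90/221; mL=14985/61217, mR=90/221; mL+mR=39915/61217 → advance +1; mR−mL=45/277 → turn +1·90°
n=4: pose=(-7,6,N); sL=45/212, sR=45/148; mL=3105/15688, mR=45/148; mL+mR=7875/15688 → advance +1; mR−mL=45/424 → turn +1·90°
n=5: pose=(-7,7,W); sL=90/397, sR=90/461; mL=14985/183017, mR=90/461; mL+mR=50715/183017 → advance +1; mR−mL=45/397 → turn +1·90°
n=6: pose=(-8,7,S); sL=9/25, sR=45/193; mL=513/9650, mR=45/193; mL+mR=2763/9650 → advance +1; mR−mL=9/50 → turn +1·90°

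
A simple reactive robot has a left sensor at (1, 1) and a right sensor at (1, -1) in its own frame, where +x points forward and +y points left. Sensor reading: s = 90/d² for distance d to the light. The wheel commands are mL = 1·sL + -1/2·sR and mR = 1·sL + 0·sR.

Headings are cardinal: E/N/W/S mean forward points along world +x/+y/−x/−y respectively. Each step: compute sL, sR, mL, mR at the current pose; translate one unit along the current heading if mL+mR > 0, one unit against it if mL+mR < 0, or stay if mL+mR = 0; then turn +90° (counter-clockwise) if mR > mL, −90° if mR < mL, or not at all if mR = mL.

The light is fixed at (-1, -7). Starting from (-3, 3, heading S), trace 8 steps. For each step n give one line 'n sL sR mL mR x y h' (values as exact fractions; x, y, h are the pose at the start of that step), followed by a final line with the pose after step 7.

n=0: pose=(-3,3,S); sL=45/41, sR=1; mL=49/82, mR=45/41; mL+mR=139/82 → advance +1; mR−mL=1/2 → turn +1·90°
n=1: pose=(-3,2,E); sL=90/101, sR=18/13; mL=261/1313, mR=90/101; mL+mR=1431/1313 → advance +1; mR−mL=9/13 → turn +1·90°
n=2: pose=(-2,2,N); sL=45/52, sR=9/10; mL=27/65, mR=45/52; mL+mR=333/260 → advance +1; mR−mL=9/20 → turn +1·90°
n=3: pose=(-2,3,W); sL=18/17, sR=18/25; mL=297/425, mR=18/17; mL+mR=747/425 → advance +1; mR−mL=9/25 → turn +1·90°
n=4: pose=(-3,3,S); sL=45/41, sR=1; mL=49/82, mR=45/41; mL+mR=139/82 → advance +1; mR−mL=1/2 → turn +1·90°
n=5: pose=(-3,2,E); sL=90/101, sR=18/13; mL=261/1313, mR=90/101; mL+mR=1431/1313 → advance +1; mR−mL=9/13 → turn +1·90°
n=6: pose=(-2,2,N); sL=45/52, sR=9/10; mL=27/65, mR=45/52; mL+mR=333/260 → advance +1; mR−mL=9/20 → turn +1·90°
n=7: pose=(-2,3,W); sL=18/17, sR=18/25; mL=297/425, mR=18/17; mL+mR=747/425 → advance +1; mR−mL=9/25 → turn +1·90°

0 45/41 1 49/82 45/41 -3 3 S
1 90/101 18/13 261/1313 90/101 -3 2 E
2 45/52 9/10 27/65 45/52 -2 2 N
3 18/17 18/25 297/425 18/17 -2 3 W
4 45/41 1 49/82 45/41 -3 3 S
5 90/101 18/13 261/1313 90/101 -3 2 E
6 45/52 9/10 27/65 45/52 -2 2 N
7 18/17 18/25 297/425 18/17 -2 3 W
final -3 3 S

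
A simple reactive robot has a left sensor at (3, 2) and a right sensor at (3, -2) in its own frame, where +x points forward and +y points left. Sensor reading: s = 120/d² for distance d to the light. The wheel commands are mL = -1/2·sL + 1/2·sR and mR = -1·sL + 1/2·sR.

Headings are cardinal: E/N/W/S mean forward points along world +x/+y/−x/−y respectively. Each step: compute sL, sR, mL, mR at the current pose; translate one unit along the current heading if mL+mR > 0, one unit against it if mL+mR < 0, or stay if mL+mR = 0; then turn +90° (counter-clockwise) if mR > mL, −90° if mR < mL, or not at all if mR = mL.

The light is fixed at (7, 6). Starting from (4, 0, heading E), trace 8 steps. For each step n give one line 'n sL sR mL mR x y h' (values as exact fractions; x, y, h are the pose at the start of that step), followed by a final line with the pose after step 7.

n=0: pose=(4,0,E); sL=15/2, sR=15/8; mL=-45/16, mR=-105/16; mL+mR=-75/8 → advance -1; mR−mL=-15/4 → turn -1·90°
n=1: pose=(3,0,S); sL=24/17, sR=40/39; mL=-128/663, mR=-596/663; mL+mR=-724/663 → advance -1; mR−mL=-12/17 → turn -1·90°
n=2: pose=(3,1,W); sL=60/49, sR=60/29; mL=600/1421, mR=-270/1421; mL+mR=330/1421 → advance +1; mR−mL=-30/49 → turn -1·90°
n=3: pose=(2,1,N); sL=120/53, sR=120/13; mL=2400/689, mR=1620/689; mL+mR=4020/689 → advance +1; mR−mL=-60/53 → turn -1·90°
n=4: pose=(2,2,E); sL=15, sR=3; mL=-6, mR=-27/2; mL+mR=-39/2 → advance -1; mR−mL=-15/2 → turn -1·90°
n=5: pose=(1,2,S); sL=24/13, sR=120/113; mL=-576/1469, mR=-1932/1469; mL+mR=-2508/1469 → advance -1; mR−mL=-12/13 → turn -1·90°
n=6: pose=(1,3,W); sL=60/53, sR=60/41; mL=360/2173, mR=-870/2173; mL+mR=-510/2173 → advance -1; mR−mL=-30/53 → turn -1·90°
n=7: pose=(2,3,N); sL=120/49, sR=40/3; mL=800/147, mR=620/147; mL+mR=1420/147 → advance +1; mR−mL=-60/49 → turn -1·90°

0 15/2 15/8 -45/16 -105/16 4 0 E
1 24/17 40/39 -128/663 -596/663 3 0 S
2 60/49 60/29 600/1421 -270/1421 3 1 W
3 120/53 120/13 2400/689 1620/689 2 1 N
4 15 3 -6 -27/2 2 2 E
5 24/13 120/113 -576/1469 -1932/1469 1 2 S
6 60/53 60/41 360/2173 -870/2173 1 3 W
7 120/49 40/3 800/147 620/147 2 3 N
final 2 4 E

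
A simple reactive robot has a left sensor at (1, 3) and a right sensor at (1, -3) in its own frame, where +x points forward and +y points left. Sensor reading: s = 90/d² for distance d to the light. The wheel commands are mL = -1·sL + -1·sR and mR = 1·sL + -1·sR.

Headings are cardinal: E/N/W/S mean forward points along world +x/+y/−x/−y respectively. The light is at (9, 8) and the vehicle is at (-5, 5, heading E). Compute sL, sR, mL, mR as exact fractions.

90/169 18/41 -6732/6929 648/6929

left sensor world pos  = (-4, 8); dL² = 169
right sensor world pos = (-4, 2); dR² = 205
sL = 90/169 = 90/169
sR = 90/205 = 18/41
mL = -1·sL + -1·sR = -6732/6929
mR = 1·sL + -1·sR = 648/6929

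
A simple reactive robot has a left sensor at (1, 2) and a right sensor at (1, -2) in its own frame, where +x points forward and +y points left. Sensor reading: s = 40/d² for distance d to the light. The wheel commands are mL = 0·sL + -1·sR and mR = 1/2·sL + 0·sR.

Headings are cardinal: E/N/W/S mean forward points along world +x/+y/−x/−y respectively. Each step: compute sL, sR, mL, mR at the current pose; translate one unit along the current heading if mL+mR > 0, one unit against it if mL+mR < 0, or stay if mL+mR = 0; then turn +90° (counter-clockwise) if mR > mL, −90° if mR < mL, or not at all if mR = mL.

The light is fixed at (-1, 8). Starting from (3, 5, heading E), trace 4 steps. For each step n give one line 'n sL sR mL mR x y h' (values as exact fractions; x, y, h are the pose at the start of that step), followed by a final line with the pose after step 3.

n=0: pose=(3,5,E); sL=20/13, sR=4/5; mL=-4/5, mR=10/13; mL+mR=-2/65 → advance -1; mR−mL=102/65 → turn +1·90°
n=1: pose=(2,5,N); sL=8, sR=40/29; mL=-40/29, mR=4; mL+mR=76/29 → advance +1; mR−mL=156/29 → turn +1·90°
n=2: pose=(2,6,W); sL=2, sR=10; mL=-10, mR=1; mL+mR=-9 → advance -1; mR−mL=11 → turn +1·90°
n=3: pose=(3,6,S); sL=8/9, sR=40/13; mL=-40/13, mR=4/9; mL+mR=-308/117 → advance -1; mR−mL=412/117 → turn +1·90°

0 20/13 4/5 -4/5 10/13 3 5 E
1 8 40/29 -40/29 4 2 5 N
2 2 10 -10 1 2 6 W
3 8/9 40/13 -40/13 4/9 3 6 S
final 3 7 E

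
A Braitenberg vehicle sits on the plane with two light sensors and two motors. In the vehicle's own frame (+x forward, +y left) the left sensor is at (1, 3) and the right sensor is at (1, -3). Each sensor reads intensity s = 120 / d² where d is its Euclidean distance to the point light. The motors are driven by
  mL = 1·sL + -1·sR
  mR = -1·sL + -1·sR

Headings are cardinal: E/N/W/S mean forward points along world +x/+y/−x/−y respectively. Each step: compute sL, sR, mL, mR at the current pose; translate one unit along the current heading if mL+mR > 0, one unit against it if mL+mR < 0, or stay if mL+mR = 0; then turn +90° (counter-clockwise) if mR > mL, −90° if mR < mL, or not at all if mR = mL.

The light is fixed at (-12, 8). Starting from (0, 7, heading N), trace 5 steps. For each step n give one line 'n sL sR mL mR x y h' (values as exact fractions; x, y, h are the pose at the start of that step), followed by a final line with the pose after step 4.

n=0: pose=(0,7,N); sL=40/27, sR=8/15; mL=128/135, mR=-272/135; mL+mR=-16/15 → advance -1; mR−mL=-80/27 → turn -1·90°
n=1: pose=(0,6,E); sL=12/17, sR=60/97; mL=144/1649, mR=-2184/1649; mL+mR=-120/97 → advance -1; mR−mL=-24/17 → turn -1·90°
n=2: pose=(-1,6,S); sL=24/41, sR=120/73; mL=-3168/2993, mR=-6672/2993; mL+mR=-240/73 → advance -1; mR−mL=-48/41 → turn -1·90°
n=3: pose=(-1,7,W); sL=30/29, sR=15/13; mL=-45/377, mR=-825/377; mL+mR=-30/13 → advance -1; mR−mL=-60/29 → turn -1·90°
n=4: pose=(0,7,N); sL=40/27, sR=8/15; mL=128/135, mR=-272/135; mL+mR=-16/15 → advance -1; mR−mL=-80/27 → turn -1·90°

0 40/27 8/15 128/135 -272/135 0 7 N
1 12/17 60/97 144/1649 -2184/1649 0 6 E
2 24/41 120/73 -3168/2993 -6672/2993 -1 6 S
3 30/29 15/13 -45/377 -825/377 -1 7 W
4 40/27 8/15 128/135 -272/135 0 7 N
final 0 6 E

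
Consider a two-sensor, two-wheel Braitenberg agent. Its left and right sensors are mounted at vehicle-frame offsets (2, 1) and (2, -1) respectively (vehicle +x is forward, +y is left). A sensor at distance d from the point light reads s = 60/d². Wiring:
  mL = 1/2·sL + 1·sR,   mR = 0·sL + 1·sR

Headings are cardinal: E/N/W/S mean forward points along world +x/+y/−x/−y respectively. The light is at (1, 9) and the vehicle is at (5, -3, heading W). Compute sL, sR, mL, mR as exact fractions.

60/173 12/25 2826/4325 12/25

left sensor world pos  = (3, -4); dL² = 173
right sensor world pos = (3, -2); dR² = 125
sL = 60/173 = 60/173
sR = 60/125 = 12/25
mL = 1/2·sL + 1·sR = 2826/4325
mR = 0·sL + 1·sR = 12/25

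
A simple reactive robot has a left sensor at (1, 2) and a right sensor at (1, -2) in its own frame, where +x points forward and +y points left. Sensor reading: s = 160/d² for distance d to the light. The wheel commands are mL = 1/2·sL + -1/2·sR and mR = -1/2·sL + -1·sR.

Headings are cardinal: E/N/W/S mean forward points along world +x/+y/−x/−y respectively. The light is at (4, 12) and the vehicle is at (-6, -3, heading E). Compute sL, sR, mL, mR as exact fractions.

left sensor world pos  = (-5, -1); dL² = 250
right sensor world pos = (-5, -5); dR² = 370
sL = 160/250 = 16/25
sR = 160/370 = 16/37
mL = 1/2·sL + -1/2·sR = 96/925
mR = -1/2·sL + -1·sR = -696/925

16/25 16/37 96/925 -696/925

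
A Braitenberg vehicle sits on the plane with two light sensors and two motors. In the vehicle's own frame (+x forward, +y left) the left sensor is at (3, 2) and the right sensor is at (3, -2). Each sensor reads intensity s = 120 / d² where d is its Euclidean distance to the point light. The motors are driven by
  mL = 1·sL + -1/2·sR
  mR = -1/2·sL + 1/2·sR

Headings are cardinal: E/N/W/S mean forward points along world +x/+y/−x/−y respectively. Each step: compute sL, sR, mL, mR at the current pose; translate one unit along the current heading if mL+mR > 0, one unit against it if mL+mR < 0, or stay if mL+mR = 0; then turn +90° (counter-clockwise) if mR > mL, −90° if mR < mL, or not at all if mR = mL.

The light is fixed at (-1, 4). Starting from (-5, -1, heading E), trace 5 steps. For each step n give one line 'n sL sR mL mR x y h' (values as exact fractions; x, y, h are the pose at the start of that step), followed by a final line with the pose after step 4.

n=0: pose=(-5,-1,E); sL=12, sR=12/5; mL=54/5, mR=-24/5; mL+mR=6 → advance +1; mR−mL=-78/5 → turn -1·90°
n=1: pose=(-4,-1,S); sL=24/13, sR=120/89; mL=1356/1157, mR=-288/1157; mL+mR=12/13 → advance +1; mR−mL=-1644/1157 → turn -1·90°
n=2: pose=(-4,-2,W); sL=6/5, sR=30/13; mL=3/65, mR=36/65; mL+mR=3/5 → advance +1; mR−mL=33/65 → turn +1·90°
n=3: pose=(-5,-2,S); sL=24/17, sR=40/39; mL=596/663, mR=-128/663; mL+mR=12/17 → advance +1; mR−mL=-724/663 → turn -1·90°
n=4: pose=(-5,-3,W); sL=12/13, sR=60/37; mL=54/481, mR=168/481; mL+mR=6/13 → advance +1; mR−mL=114/481 → turn +1·90°

0 12 12/5 54/5 -24/5 -5 -1 E
1 24/13 120/89 1356/1157 -288/1157 -4 -1 S
2 6/5 30/13 3/65 36/65 -4 -2 W
3 24/17 40/39 596/663 -128/663 -5 -2 S
4 12/13 60/37 54/481 168/481 -5 -3 W
final -6 -3 S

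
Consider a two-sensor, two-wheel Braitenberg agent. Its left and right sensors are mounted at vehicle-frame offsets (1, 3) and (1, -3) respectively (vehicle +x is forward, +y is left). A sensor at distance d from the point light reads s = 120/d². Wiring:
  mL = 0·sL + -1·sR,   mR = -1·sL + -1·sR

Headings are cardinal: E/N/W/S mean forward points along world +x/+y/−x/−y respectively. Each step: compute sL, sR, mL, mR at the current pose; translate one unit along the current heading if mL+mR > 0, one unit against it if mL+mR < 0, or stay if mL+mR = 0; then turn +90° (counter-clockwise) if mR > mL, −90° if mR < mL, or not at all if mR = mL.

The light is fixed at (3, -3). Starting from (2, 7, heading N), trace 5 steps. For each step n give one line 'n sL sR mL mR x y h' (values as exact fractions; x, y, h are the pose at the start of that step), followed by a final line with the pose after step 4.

0 120/137 24/25 -24/25 -6288/3425 2 7 N
1 5/6 10/3 -10/3 -25/6 2 6 E
2 24/13 120/89 -120/89 -3696/1157 1 6 S
3 60/29 60/89 -60/89 -7080/2581 1 7 W
4 120/137 24/25 -24/25 -6288/3425 2 7 N
final 2 6 E

n=0: pose=(2,7,N); sL=120/137, sR=24/25; mL=-24/25, mR=-6288/3425; mL+mR=-9576/3425 → advance -1; mR−mL=-120/137 → turn -1·90°
n=1: pose=(2,6,E); sL=5/6, sR=10/3; mL=-10/3, mR=-25/6; mL+mR=-15/2 → advance -1; mR−mL=-5/6 → turn -1·90°
n=2: pose=(1,6,S); sL=24/13, sR=120/89; mL=-120/89, mR=-3696/1157; mL+mR=-5256/1157 → advance -1; mR−mL=-24/13 → turn -1·90°
n=3: pose=(1,7,W); sL=60/29, sR=60/89; mL=-60/89, mR=-7080/2581; mL+mR=-8820/2581 → advance -1; mR−mL=-60/29 → turn -1·90°
n=4: pose=(2,7,N); sL=120/137, sR=24/25; mL=-24/25, mR=-6288/3425; mL+mR=-9576/3425 → advance -1; mR−mL=-120/137 → turn -1·90°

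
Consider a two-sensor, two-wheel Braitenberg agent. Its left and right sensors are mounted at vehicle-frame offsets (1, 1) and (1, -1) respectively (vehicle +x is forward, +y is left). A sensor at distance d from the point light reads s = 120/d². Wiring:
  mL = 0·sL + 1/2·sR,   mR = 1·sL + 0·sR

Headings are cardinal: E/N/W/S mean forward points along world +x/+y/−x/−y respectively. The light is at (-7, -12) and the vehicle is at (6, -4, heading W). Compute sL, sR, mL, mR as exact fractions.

120/193 8/15 4/15 120/193

left sensor world pos  = (5, -5); dL² = 193
right sensor world pos = (5, -3); dR² = 225
sL = 120/193 = 120/193
sR = 120/225 = 8/15
mL = 0·sL + 1/2·sR = 4/15
mR = 1·sL + 0·sR = 120/193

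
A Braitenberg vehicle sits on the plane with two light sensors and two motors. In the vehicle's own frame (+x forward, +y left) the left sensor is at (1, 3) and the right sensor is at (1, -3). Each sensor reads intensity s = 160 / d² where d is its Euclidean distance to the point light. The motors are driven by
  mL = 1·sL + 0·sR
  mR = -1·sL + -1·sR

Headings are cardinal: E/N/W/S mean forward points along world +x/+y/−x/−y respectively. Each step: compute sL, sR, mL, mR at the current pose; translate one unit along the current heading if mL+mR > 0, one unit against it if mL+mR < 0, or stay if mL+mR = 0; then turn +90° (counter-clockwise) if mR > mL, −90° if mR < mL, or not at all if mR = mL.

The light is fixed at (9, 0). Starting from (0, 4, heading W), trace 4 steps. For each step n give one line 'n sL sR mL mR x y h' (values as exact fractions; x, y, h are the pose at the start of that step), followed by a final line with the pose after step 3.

0 160/101 160/149 160/101 -40000/15049 0 4 W
1 80/73 16/5 80/73 -1568/365 1 4 N
2 32/17 160/49 32/17 -4288/833 1 3 E
3 4 40/37 4 -188/37 0 3 S
final 0 4 W

n=0: pose=(0,4,W); sL=160/101, sR=160/149; mL=160/101, mR=-40000/15049; mL+mR=-160/149 → advance -1; mR−mL=-63840/15049 → turn -1·90°
n=1: pose=(1,4,N); sL=80/73, sR=16/5; mL=80/73, mR=-1568/365; mL+mR=-16/5 → advance -1; mR−mL=-1968/365 → turn -1·90°
n=2: pose=(1,3,E); sL=32/17, sR=160/49; mL=32/17, mR=-4288/833; mL+mR=-160/49 → advance -1; mR−mL=-5856/833 → turn -1·90°
n=3: pose=(0,3,S); sL=4, sR=40/37; mL=4, mR=-188/37; mL+mR=-40/37 → advance -1; mR−mL=-336/37 → turn -1·90°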